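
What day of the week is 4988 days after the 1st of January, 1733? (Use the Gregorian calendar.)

Jan 1, 1733 is a Thursday.
4988 mod 7 = 4, so 4988 days after a Thursday is Thursday + 4 = Monday.

Monday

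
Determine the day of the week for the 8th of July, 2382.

Thursday

Doomsday rule: the anchor day for the 2300s is Wednesday. For year 82: 82÷12 = 6 r 10, and 10÷4 = 2, so 6+10+2 = 18.
Wednesday + 18 ≡ Sunday — that's 2382's doomsday.
In July the doomsday date is Jul 11.
Jul 8 is 3 days before Jul 11; 3 mod 7 = 3, so Sunday − 3 = Thursday.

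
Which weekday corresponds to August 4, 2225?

Thursday

Doomsday rule: the anchor day for the 2200s is Friday. For year 25: 25÷12 = 2 r 1, and 1÷4 = 0, so 2+1+0 = 3.
Friday + 3 ≡ Monday — that's 2225's doomsday.
In August the doomsday date is Aug 8.
Aug 4 is 4 days before Aug 8; 4 mod 7 = 4, so Monday − 4 = Thursday.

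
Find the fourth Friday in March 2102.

March 1, 2102 is a Wednesday.
The first Friday is therefore March 3 (2 days later).
The fourth Friday is 3 + 3×7 = March 24.

March 24, 2102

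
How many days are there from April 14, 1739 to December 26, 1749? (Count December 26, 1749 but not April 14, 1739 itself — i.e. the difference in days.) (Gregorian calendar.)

Apr 14, 1739 → Apr 14, 1740: 366 days (Feb 29, 1740 is in that span).
Apr 14, 1740 → Apr 14, 1741: 365 days.
Apr 14, 1741 → Apr 14, 1742: 365 days.
Apr 14, 1742 → Apr 14, 1743: 365 days.
Apr 14, 1743 → Apr 14, 1744: 366 days (Feb 29, 1744 is in that span).
Apr 14, 1744 → Apr 14, 1745: 365 days.
Apr 14, 1745 → Apr 14, 1746: 365 days.
Apr 14, 1746 → Apr 14, 1747: 365 days.
Apr 14, 1747 → Apr 14, 1748: 366 days (Feb 29, 1748 is in that span).
Apr 14, 1748 → Apr 14, 1749: 365 days.
Apr 14, 1749 → May 14, 1749: 30 days (April has 30).
May 14, 1749 → Jun 14, 1749: 31 days (May has 31).
Jun 14, 1749 → Jul 14, 1749: 30 days (June has 30).
Jul 14, 1749 → Aug 14, 1749: 31 days (July has 31).
Aug 14, 1749 → Sep 14, 1749: 31 days (August has 31).
Sep 14, 1749 → Oct 14, 1749: 30 days (September has 30).
Oct 14, 1749 → Nov 14, 1749: 31 days (October has 31).
Nov 14, 1749 → Dec 14, 1749: 30 days (November has 30).
Dec 14, 1749 → Dec 26, 1749: 12 days.
Total: 3909 days.

3909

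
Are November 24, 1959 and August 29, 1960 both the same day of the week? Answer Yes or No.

From Nov 24, 1959 to Aug 29, 1960 is 279 days.
279 mod 7 = 6, so they are different weekdays.
(Nov 24, 1959 is a Tuesday; Aug 29, 1960 is a Monday.)

No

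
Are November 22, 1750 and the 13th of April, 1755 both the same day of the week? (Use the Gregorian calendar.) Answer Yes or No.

From Nov 22, 1750 to Apr 13, 1755 is 1603 days.
1603 mod 7 = 0, so they are the same weekday.
(Nov 22, 1750 is a Sunday; Apr 13, 1755 is a Sunday.)

Yes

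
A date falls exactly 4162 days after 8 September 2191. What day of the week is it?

Monday

Sep 8, 2191 is a Thursday.
4162 mod 7 = 4, so 4162 days after a Thursday is Thursday + 4 = Monday.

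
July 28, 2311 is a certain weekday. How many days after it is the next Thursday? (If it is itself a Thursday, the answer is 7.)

Jul 28, 2311 is a Friday.
From Friday to the next Thursday is 6 days.

6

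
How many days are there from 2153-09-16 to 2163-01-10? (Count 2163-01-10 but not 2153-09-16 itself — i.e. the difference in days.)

3403

Sep 16, 2153 → Sep 16, 2154: 365 days.
Sep 16, 2154 → Sep 16, 2155: 365 days.
Sep 16, 2155 → Sep 16, 2156: 366 days (Feb 29, 2156 is in that span).
Sep 16, 2156 → Sep 16, 2157: 365 days.
Sep 16, 2157 → Sep 16, 2158: 365 days.
Sep 16, 2158 → Sep 16, 2159: 365 days.
Sep 16, 2159 → Sep 16, 2160: 366 days (Feb 29, 2160 is in that span).
Sep 16, 2160 → Sep 16, 2161: 365 days.
Sep 16, 2161 → Sep 16, 2162: 365 days.
Sep 16, 2162 → Oct 16, 2162: 30 days (September has 30).
Oct 16, 2162 → Nov 16, 2162: 31 days (October has 31).
Nov 16, 2162 → Dec 16, 2162: 30 days (November has 30).
Dec 16, 2162 → Jan 10, 2163: 25 days.
Total: 3403 days.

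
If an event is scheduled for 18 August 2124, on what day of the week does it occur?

Friday

Doomsday rule: the anchor day for the 2100s is Sunday. For year 24: 24÷12 = 2 r 0, and 0÷4 = 0, so 2+0+0 = 2.
Sunday + 2 ≡ Tuesday — that's 2124's doomsday.
In August the doomsday date is Aug 8.
Aug 18 is 10 days after Aug 8; 10 mod 7 = 3, so Tuesday + 3 = Friday.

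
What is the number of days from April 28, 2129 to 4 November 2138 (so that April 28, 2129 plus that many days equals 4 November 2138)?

Apr 28, 2129 → Apr 28, 2130: 365 days.
Apr 28, 2130 → Apr 28, 2131: 365 days.
Apr 28, 2131 → Apr 28, 2132: 366 days (Feb 29, 2132 is in that span).
Apr 28, 2132 → Apr 28, 2133: 365 days.
Apr 28, 2133 → Apr 28, 2134: 365 days.
Apr 28, 2134 → Apr 28, 2135: 365 days.
Apr 28, 2135 → Apr 28, 2136: 366 days (Feb 29, 2136 is in that span).
Apr 28, 2136 → Apr 28, 2137: 365 days.
Apr 28, 2137 → Apr 28, 2138: 365 days.
Apr 28, 2138 → May 28, 2138: 30 days (April has 30).
May 28, 2138 → Jun 28, 2138: 31 days (May has 31).
Jun 28, 2138 → Jul 28, 2138: 30 days (June has 30).
Jul 28, 2138 → Aug 28, 2138: 31 days (July has 31).
Aug 28, 2138 → Sep 28, 2138: 31 days (August has 31).
Sep 28, 2138 → Oct 28, 2138: 30 days (September has 30).
Oct 28, 2138 → Nov 4, 2138: 7 days.
Total: 3477 days.

3477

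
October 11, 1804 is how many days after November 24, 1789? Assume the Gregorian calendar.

5434

Nov 24, 1789 → Nov 24, 1790: 365 days.
Nov 24, 1790 → Nov 24, 1791: 365 days.
Nov 24, 1791 → Nov 24, 1792: 366 days (Feb 29, 1792 is in that span).
Nov 24, 1792 → Nov 24, 1793: 365 days.
Nov 24, 1793 → Nov 24, 1794: 365 days.
Nov 24, 1794 → Nov 24, 1795: 365 days.
Nov 24, 1795 → Nov 24, 1796: 366 days (Feb 29, 1796 is in that span).
Nov 24, 1796 → Nov 24, 1797: 365 days.
Nov 24, 1797 → Nov 24, 1798: 365 days.
Nov 24, 1798 → Nov 24, 1799: 365 days.
Nov 24, 1799 → Nov 24, 1800: 365 days.
Nov 24, 1800 → Nov 24, 1801: 365 days.
Nov 24, 1801 → Nov 24, 1802: 365 days.
Nov 24, 1802 → Nov 24, 1803: 365 days.
Nov 24, 1803 → Dec 24, 1803: 30 days (November has 30).
Dec 24, 1803 → Jan 24, 1804: 31 days (December has 31).
Jan 24, 1804 → Feb 24, 1804: 31 days (January has 31).
Feb 24, 1804 → Mar 24, 1804: 29 days (February has 29).
Mar 24, 1804 → Apr 24, 1804: 31 days (March has 31).
Apr 24, 1804 → May 24, 1804: 30 days (April has 30).
May 24, 1804 → Jun 24, 1804: 31 days (May has 31).
Jun 24, 1804 → Jul 24, 1804: 30 days (June has 30).
Jul 24, 1804 → Aug 24, 1804: 31 days (July has 31).
Aug 24, 1804 → Sep 24, 1804: 31 days (August has 31).
Sep 24, 1804 → Oct 11, 1804: 17 days.
Total: 5434 days.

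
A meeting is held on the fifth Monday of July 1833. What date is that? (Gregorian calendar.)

July 29, 1833

July 1, 1833 is a Monday.
The first Monday is therefore July 1 (same day).
The fifth Monday is 1 + 4×7 = July 29.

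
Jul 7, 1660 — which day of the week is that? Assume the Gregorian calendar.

Wednesday

Doomsday rule: the anchor day for the 1600s is Tuesday. For year 60: 60÷12 = 5 r 0, and 0÷4 = 0, so 5+0+0 = 5.
Tuesday + 5 ≡ Sunday — that's 1660's doomsday.
In July the doomsday date is Jul 11.
Jul 7 is 4 days before Jul 11; 4 mod 7 = 4, so Sunday − 4 = Wednesday.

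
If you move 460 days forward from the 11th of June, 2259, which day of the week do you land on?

Thursday

First find the weekday of Jun 11, 2259. Doomsday rule: the anchor day for the 2200s is Friday. For year 59: 59÷12 = 4 r 11, and 11÷4 = 2, so 4+11+2 = 17.
Friday + 17 ≡ Monday — that's 2259's doomsday.
In June the doomsday date is Jun 6.
Jun 11 is 5 days after Jun 6; 5 mod 7 = 5, so Monday + 5 = Saturday.
460 mod 7 = 5, so 460 days after a Saturday is Saturday + 5 = Thursday.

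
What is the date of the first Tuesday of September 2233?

September 3, 2233

September 1, 2233 is a Sunday.
The first Tuesday is therefore September 3 (2 days later).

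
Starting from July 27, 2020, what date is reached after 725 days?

July 22, 2022

+365 (one year) → Jul 27, 2021 (360 left).
Jul has 31 days: +5 → Aug 1, 2021 (355 left).
Aug has 31 days: +31 → Sep 1, 2021 (324 left).
Sep has 30 days: +30 → Oct 1, 2021 (294 left).
Oct has 31 days: +31 → Nov 1, 2021 (263 left).
Nov has 30 days: +30 → Dec 1, 2021 (233 left).
Dec has 31 days: +31 → Jan 1, 2022 (202 left).
Jan has 31 days: +31 → Feb 1, 2022 (171 left).
Feb has 28 days: +28 → Mar 1, 2022 (143 left).
Mar has 31 days: +31 → Apr 1, 2022 (112 left).
Apr has 30 days: +30 → May 1, 2022 (82 left).
May has 31 days: +31 → Jun 1, 2022 (51 left).
Jun has 30 days: +30 → Jul 1, 2022 (21 left).
+21 → Jul 22, 2022.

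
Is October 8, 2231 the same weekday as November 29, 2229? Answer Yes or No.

No

From Nov 29, 2229 to Oct 8, 2231 is 678 days.
678 mod 7 = 6, so they are different weekdays.
(Nov 29, 2229 is a Sunday; Oct 8, 2231 is a Saturday.)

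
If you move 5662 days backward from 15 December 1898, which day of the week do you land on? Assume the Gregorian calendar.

Friday

Dec 15, 1898 is a Thursday.
5662 mod 7 = 6, so 5662 days before a Thursday is Thursday − 6 = Friday.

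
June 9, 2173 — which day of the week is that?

Doomsday rule: the anchor day for the 2100s is Sunday. For year 73: 73÷12 = 6 r 1, and 1÷4 = 0, so 6+1+0 = 7.
Sunday + 7 ≡ Sunday — that's 2173's doomsday.
In June the doomsday date is Jun 6.
Jun 9 is 3 days after Jun 6; 3 mod 7 = 3, so Sunday + 3 = Wednesday.

Wednesday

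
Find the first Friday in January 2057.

January 5, 2057

January 1, 2057 is a Monday.
The first Friday is therefore January 5 (4 days later).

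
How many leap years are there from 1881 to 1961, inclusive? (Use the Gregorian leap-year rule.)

19

Multiples of 4 in [1881,1961]: 20.
Of those, multiples of 100: 1 (not leap unless ÷400).
Multiples of 400: 0.
Leap years = 20 − 1 + 0 = 19.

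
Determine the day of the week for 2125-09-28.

Doomsday rule: the anchor day for the 2100s is Sunday. For year 25: 25÷12 = 2 r 1, and 1÷4 = 0, so 2+1+0 = 3.
Sunday + 3 ≡ Wednesday — that's 2125's doomsday.
In September the doomsday date is Sep 5.
Sep 28 is 23 days after Sep 5; 23 mod 7 = 2, so Wednesday + 2 = Friday.

Friday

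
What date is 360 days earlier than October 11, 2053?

October 16, 2052

−11 → Sep 30, 2053 (end of Sep, 30 days; 349 left).
−30 → Aug 31, 2053 (end of Aug, 31 days; 319 left).
−31 → Jul 31, 2053 (end of Jul, 31 days; 288 left).
−31 → Jun 30, 2053 (end of Jun, 30 days; 257 left).
−30 → May 31, 2053 (end of May, 31 days; 227 left).
−31 → Apr 30, 2053 (end of Apr, 30 days; 196 left).
−30 → Mar 31, 2053 (end of Mar, 31 days; 166 left).
−31 → Feb 28, 2053 (end of Feb, 28 days; 135 left).
−28 → Jan 31, 2053 (end of Jan, 31 days; 107 left).
−31 → Dec 31, 2052 (end of Dec, 31 days; 76 left).
−31 → Nov 30, 2052 (end of Nov, 30 days; 45 left).
−30 → Oct 31, 2052 (end of Oct, 31 days; 15 left).
−15 → Oct 16, 2052.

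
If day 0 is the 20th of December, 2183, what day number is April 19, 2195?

4138

Dec 20, 2183 → Dec 20, 2184: 366 days (Feb 29, 2184 is in that span).
Dec 20, 2184 → Dec 20, 2185: 365 days.
Dec 20, 2185 → Dec 20, 2186: 365 days.
Dec 20, 2186 → Dec 20, 2187: 365 days.
Dec 20, 2187 → Dec 20, 2188: 366 days (Feb 29, 2188 is in that span).
Dec 20, 2188 → Dec 20, 2189: 365 days.
Dec 20, 2189 → Dec 20, 2190: 365 days.
Dec 20, 2190 → Dec 20, 2191: 365 days.
Dec 20, 2191 → Dec 20, 2192: 366 days (Feb 29, 2192 is in that span).
Dec 20, 2192 → Dec 20, 2193: 365 days.
Dec 20, 2193 → Dec 20, 2194: 365 days.
Dec 20, 2194 → Jan 20, 2195: 31 days (December has 31).
Jan 20, 2195 → Feb 20, 2195: 31 days (January has 31).
Feb 20, 2195 → Mar 20, 2195: 28 days (February has 28).
Mar 20, 2195 → Apr 19, 2195: 30 days.
Total: 4138 days.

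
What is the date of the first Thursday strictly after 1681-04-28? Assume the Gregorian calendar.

May 1, 1681

Apr 28, 1681 is a Monday.
From Monday to the next Thursday is 3 days.
Apr 28, 1681 + 3 = May 1, 1681.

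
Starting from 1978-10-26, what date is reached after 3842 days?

May 3, 1989

+365 (one year) → Oct 26, 1979 (3477 left).
+366 (one year; includes Feb 29, 1980) → Oct 26, 1980 (3111 left).
+365 (one year) → Oct 26, 1981 (2746 left).
+365 (one year) → Oct 26, 1982 (2381 left).
+365 (one year) → Oct 26, 1983 (2016 left).
+366 (one year; includes Feb 29, 1984) → Oct 26, 1984 (1650 left).
+365 (one year) → Oct 26, 1985 (1285 left).
+365 (one year) → Oct 26, 1986 (920 left).
+365 (one year) → Oct 26, 1987 (555 left).
+366 (one year; includes Feb 29, 1988) → Oct 26, 1988 (189 left).
Oct has 31 days: +6 → Nov 1, 1988 (183 left).
Nov has 30 days: +30 → Dec 1, 1988 (153 left).
Dec has 31 days: +31 → Jan 1, 1989 (122 left).
Jan has 31 days: +31 → Feb 1, 1989 (91 left).
Feb has 28 days: +28 → Mar 1, 1989 (63 left).
Mar has 31 days: +31 → Apr 1, 1989 (32 left).
Apr has 30 days: +30 → May 1, 1989 (2 left).
+2 → May 3, 1989.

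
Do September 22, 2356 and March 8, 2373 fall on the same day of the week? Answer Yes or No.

From Sep 22, 2356 to Mar 8, 2373 is 6011 days.
6011 mod 7 = 5, so they are different weekdays.
(Sep 22, 2356 is a Saturday; Mar 8, 2373 is a Thursday.)

No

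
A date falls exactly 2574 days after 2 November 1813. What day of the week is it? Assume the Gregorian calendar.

Sunday

Nov 2, 1813 is a Tuesday.
2574 mod 7 = 5, so 2574 days after a Tuesday is Tuesday + 5 = Sunday.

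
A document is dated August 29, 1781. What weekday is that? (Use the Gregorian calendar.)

Wednesday

Doomsday rule: the anchor day for the 1700s is Sunday. For year 81: 81÷12 = 6 r 9, and 9÷4 = 2, so 6+9+2 = 17.
Sunday + 17 ≡ Wednesday — that's 1781's doomsday.
In August the doomsday date is Aug 8.
Aug 29 is 21 days after Aug 8; 21 mod 7 = 0, so Wednesday + 0 = Wednesday.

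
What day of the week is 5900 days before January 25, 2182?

Jan 25, 2182 is a Friday.
5900 mod 7 = 6, so 5900 days before a Friday is Friday − 6 = Saturday.

Saturday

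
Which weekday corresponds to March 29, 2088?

Monday

January 1, 2088 is a Thursday.
Jan 1, 2088 → Feb 1, 2088: 31 days (January has 31).
Feb 1, 2088 → Mar 1, 2088: 29 days (February has 29).
Mar 1, 2088 → Mar 29, 2088: 28 days.
Total: 88 days.
88 mod 7 = 4, so Thursday + 4 = Monday.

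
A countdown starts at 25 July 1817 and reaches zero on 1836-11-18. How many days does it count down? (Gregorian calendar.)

Jul 25, 1817 → Jul 25, 1818: 365 days.
Jul 25, 1818 → Jul 25, 1819: 365 days.
Jul 25, 1819 → Jul 25, 1820: 366 days (Feb 29, 1820 is in that span).
Jul 25, 1820 → Jul 25, 1821: 365 days.
Jul 25, 1821 → Jul 25, 1822: 365 days.
Jul 25, 1822 → Jul 25, 1823: 365 days.
Jul 25, 1823 → Jul 25, 1824: 366 days (Feb 29, 1824 is in that span).
Jul 25, 1824 → Jul 25, 1825: 365 days.
Jul 25, 1825 → Jul 25, 1826: 365 days.
Jul 25, 1826 → Jul 25, 1827: 365 days.
Jul 25, 1827 → Jul 25, 1828: 366 days (Feb 29, 1828 is in that span).
Jul 25, 1828 → Jul 25, 1829: 365 days.
Jul 25, 1829 → Jul 25, 1830: 365 days.
Jul 25, 1830 → Jul 25, 1831: 365 days.
Jul 25, 1831 → Jul 25, 1832: 366 days (Feb 29, 1832 is in that span).
Jul 25, 1832 → Jul 25, 1833: 365 days.
Jul 25, 1833 → Jul 25, 1834: 365 days.
Jul 25, 1834 → Jul 25, 1835: 365 days.
Jul 25, 1835 → Jul 25, 1836: 366 days (Feb 29, 1836 is in that span).
Jul 25, 1836 → Aug 25, 1836: 31 days (July has 31).
Aug 25, 1836 → Sep 25, 1836: 31 days (August has 31).
Sep 25, 1836 → Oct 25, 1836: 30 days (September has 30).
Oct 25, 1836 → Nov 18, 1836: 24 days.
Total: 7056 days.

7056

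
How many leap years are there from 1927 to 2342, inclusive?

101

Multiples of 4 in [1927,2342]: 104.
Of those, multiples of 100: 4 (not leap unless ÷400).
Multiples of 400: 1.
Leap years = 104 − 4 + 1 = 101.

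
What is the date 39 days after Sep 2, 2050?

October 11, 2050

Sep has 30 days: +29 → Oct 1, 2050 (10 left).
+10 → Oct 11, 2050.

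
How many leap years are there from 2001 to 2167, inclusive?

40

Multiples of 4 in [2001,2167]: 41.
Of those, multiples of 100: 1 (not leap unless ÷400).
Multiples of 400: 0.
Leap years = 41 − 1 + 0 = 40.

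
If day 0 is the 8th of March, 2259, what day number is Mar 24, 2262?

1112

Mar 8, 2259 → Mar 8, 2260: 366 days (Feb 29, 2260 is in that span).
Mar 8, 2260 → Mar 8, 2261: 365 days.
Mar 8, 2261 → Apr 8, 2261: 31 days (March has 31).
Apr 8, 2261 → May 8, 2261: 30 days (April has 30).
May 8, 2261 → Jun 8, 2261: 31 days (May has 31).
Jun 8, 2261 → Jul 8, 2261: 30 days (June has 30).
Jul 8, 2261 → Aug 8, 2261: 31 days (July has 31).
Aug 8, 2261 → Sep 8, 2261: 31 days (August has 31).
Sep 8, 2261 → Oct 8, 2261: 30 days (September has 30).
Oct 8, 2261 → Nov 8, 2261: 31 days (October has 31).
Nov 8, 2261 → Dec 8, 2261: 30 days (November has 30).
Dec 8, 2261 → Jan 8, 2262: 31 days (December has 31).
Jan 8, 2262 → Feb 8, 2262: 31 days (January has 31).
Feb 8, 2262 → Mar 8, 2262: 28 days (February has 28).
Mar 8, 2262 → Mar 24, 2262: 16 days.
Total: 1112 days.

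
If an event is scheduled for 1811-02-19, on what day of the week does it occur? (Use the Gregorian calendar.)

Tuesday

Doomsday rule: the anchor day for the 1800s is Friday. For year 11: 11÷12 = 0 r 11, and 11÷4 = 2, so 0+11+2 = 13.
Friday + 13 ≡ Thursday — that's 1811's doomsday.
In February the doomsday date is Feb 28 (1811 is not a leap year).
Feb 19 is 9 days before Feb 28; 9 mod 7 = 2, so Thursday − 2 = Tuesday.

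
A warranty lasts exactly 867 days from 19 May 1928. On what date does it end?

October 3, 1930

+365 (one year) → May 19, 1929 (502 left).
+365 (one year) → May 19, 1930 (137 left).
May has 31 days: +13 → Jun 1, 1930 (124 left).
Jun has 30 days: +30 → Jul 1, 1930 (94 left).
Jul has 31 days: +31 → Aug 1, 1930 (63 left).
Aug has 31 days: +31 → Sep 1, 1930 (32 left).
Sep has 30 days: +30 → Oct 1, 1930 (2 left).
+2 → Oct 3, 1930.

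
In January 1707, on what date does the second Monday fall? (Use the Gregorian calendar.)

January 10, 1707

January 1, 1707 is a Saturday.
The first Monday is therefore January 3 (2 days later).
The second Monday is 3 + 1×7 = January 10.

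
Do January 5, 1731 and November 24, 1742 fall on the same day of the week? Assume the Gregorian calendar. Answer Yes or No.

No

From Jan 5, 1731 to Nov 24, 1742 is 4341 days.
4341 mod 7 = 1, so they are different weekdays.
(Jan 5, 1731 is a Friday; Nov 24, 1742 is a Saturday.)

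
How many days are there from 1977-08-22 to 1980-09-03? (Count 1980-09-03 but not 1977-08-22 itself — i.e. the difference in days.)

1108

Aug 22, 1977 → Aug 22, 1978: 365 days.
Aug 22, 1978 → Aug 22, 1979: 365 days.
Aug 22, 1979 → Sep 22, 1979: 31 days (August has 31).
Sep 22, 1979 → Oct 22, 1979: 30 days (September has 30).
Oct 22, 1979 → Nov 22, 1979: 31 days (October has 31).
Nov 22, 1979 → Dec 22, 1979: 30 days (November has 30).
Dec 22, 1979 → Jan 22, 1980: 31 days (December has 31).
Jan 22, 1980 → Feb 22, 1980: 31 days (January has 31).
Feb 22, 1980 → Mar 22, 1980: 29 days (February has 29).
Mar 22, 1980 → Apr 22, 1980: 31 days (March has 31).
Apr 22, 1980 → May 22, 1980: 30 days (April has 30).
May 22, 1980 → Jun 22, 1980: 31 days (May has 31).
Jun 22, 1980 → Jul 22, 1980: 30 days (June has 30).
Jul 22, 1980 → Aug 22, 1980: 31 days (July has 31).
Aug 22, 1980 → Sep 3, 1980: 12 days.
Total: 1108 days.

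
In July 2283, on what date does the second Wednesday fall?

July 11, 2283

July 1, 2283 is a Sunday.
The first Wednesday is therefore July 4 (3 days later).
The second Wednesday is 4 + 1×7 = July 11.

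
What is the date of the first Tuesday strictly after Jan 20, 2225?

Jan 20, 2225 is a Thursday.
From Thursday to the next Tuesday is 5 days.
Jan 20, 2225 + 5 = Jan 25, 2225.

January 25, 2225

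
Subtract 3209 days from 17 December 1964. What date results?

March 5, 1956

−366 (one year; includes Feb 29, 1964) → Dec 17, 1963 (2843 left).
−365 (one year) → Dec 17, 1962 (2478 left).
−365 (one year) → Dec 17, 1961 (2113 left).
−365 (one year) → Dec 17, 1960 (1748 left).
−366 (one year; includes Feb 29, 1960) → Dec 17, 1959 (1382 left).
−365 (one year) → Dec 17, 1958 (1017 left).
−365 (one year) → Dec 17, 1957 (652 left).
−365 (one year) → Dec 17, 1956 (287 left).
−17 → Nov 30, 1956 (end of Nov, 30 days; 270 left).
−30 → Oct 31, 1956 (end of Oct, 31 days; 240 left).
−31 → Sep 30, 1956 (end of Sep, 30 days; 209 left).
−30 → Aug 31, 1956 (end of Aug, 31 days; 179 left).
−31 → Jul 31, 1956 (end of Jul, 31 days; 148 left).
−31 → Jun 30, 1956 (end of Jun, 30 days; 117 left).
−30 → May 31, 1956 (end of May, 31 days; 87 left).
−31 → Apr 30, 1956 (end of Apr, 30 days; 56 left).
−30 → Mar 31, 1956 (end of Mar, 31 days; 26 left).
−26 → Mar 5, 1956.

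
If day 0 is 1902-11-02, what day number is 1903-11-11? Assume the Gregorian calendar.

374

Nov 2, 1902 → Dec 2, 1902: 30 days (November has 30).
Dec 2, 1902 → Jan 2, 1903: 31 days (December has 31).
Jan 2, 1903 → Feb 2, 1903: 31 days (January has 31).
Feb 2, 1903 → Mar 2, 1903: 28 days (February has 28).
Mar 2, 1903 → Apr 2, 1903: 31 days (March has 31).
Apr 2, 1903 → May 2, 1903: 30 days (April has 30).
May 2, 1903 → Jun 2, 1903: 31 days (May has 31).
Jun 2, 1903 → Jul 2, 1903: 30 days (June has 30).
Jul 2, 1903 → Aug 2, 1903: 31 days (July has 31).
Aug 2, 1903 → Sep 2, 1903: 31 days (August has 31).
Sep 2, 1903 → Oct 2, 1903: 30 days (September has 30).
Oct 2, 1903 → Nov 2, 1903: 31 days (October has 31).
Nov 2, 1903 → Nov 11, 1903: 9 days.
Total: 374 days.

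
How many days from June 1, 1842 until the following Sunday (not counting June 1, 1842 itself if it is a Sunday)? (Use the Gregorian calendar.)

Jun 1, 1842 is a Wednesday.
From Wednesday to the next Sunday is 4 days.

4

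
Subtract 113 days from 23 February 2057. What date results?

−23 → Jan 31, 2057 (end of Jan, 31 days; 90 left).
−31 → Dec 31, 2056 (end of Dec, 31 days; 59 left).
−31 → Nov 30, 2056 (end of Nov, 30 days; 28 left).
−28 → Nov 2, 2056.

November 2, 2056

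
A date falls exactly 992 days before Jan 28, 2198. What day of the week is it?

Tuesday

First find the weekday of Jan 28, 2198. Doomsday rule: the anchor day for the 2100s is Sunday. For year 98: 98÷12 = 8 r 2, and 2÷4 = 0, so 8+2+0 = 10.
Sunday + 10 ≡ Wednesday — that's 2198's doomsday.
In January the doomsday date is Jan 3 (2198 is not a leap year).
Jan 28 is 25 days after Jan 3; 25 mod 7 = 4, so Wednesday + 4 = Sunday.
992 mod 7 = 5, so 992 days before a Sunday is Sunday − 5 = Tuesday.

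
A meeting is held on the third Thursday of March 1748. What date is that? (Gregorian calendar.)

March 21, 1748

March 1, 1748 is a Friday.
The first Thursday is therefore March 7 (6 days later).
The third Thursday is 7 + 2×7 = March 21.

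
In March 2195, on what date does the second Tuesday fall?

March 10, 2195

March 1, 2195 is a Sunday.
The first Tuesday is therefore March 3 (2 days later).
The second Tuesday is 3 + 1×7 = March 10.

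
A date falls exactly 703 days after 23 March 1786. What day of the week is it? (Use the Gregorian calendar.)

First find the weekday of Mar 23, 1786. Doomsday rule: the anchor day for the 1700s is Sunday. For year 86: 86÷12 = 7 r 2, and 2÷4 = 0, so 7+2+0 = 9.
Sunday + 9 ≡ Tuesday — that's 1786's doomsday.
In March the doomsday date is Mar 14.
Mar 23 is 9 days after Mar 14; 9 mod 7 = 2, so Tuesday + 2 = Thursday.
703 mod 7 = 3, so 703 days after a Thursday is Thursday + 3 = Sunday.

Sunday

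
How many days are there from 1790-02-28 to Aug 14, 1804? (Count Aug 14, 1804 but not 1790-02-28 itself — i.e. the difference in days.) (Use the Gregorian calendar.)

5280

Feb 28, 1790 → Feb 28, 1791: 365 days.
Feb 28, 1791 → Feb 28, 1792: 365 days.
Feb 28, 1792 → Feb 28, 1793: 366 days (Feb 29, 1792 is in that span).
Feb 28, 1793 → Feb 28, 1794: 365 days.
Feb 28, 1794 → Feb 28, 1795: 365 days.
Feb 28, 1795 → Feb 28, 1796: 365 days.
Feb 28, 1796 → Feb 28, 1797: 366 days (Feb 29, 1796 is in that span).
Feb 28, 1797 → Feb 28, 1798: 365 days.
Feb 28, 1798 → Feb 28, 1799: 365 days.
Feb 28, 1799 → Feb 28, 1800: 365 days.
Feb 28, 1800 → Feb 28, 1801: 365 days.
Feb 28, 1801 → Feb 28, 1802: 365 days.
Feb 28, 1802 → Feb 28, 1803: 365 days.
Feb 28, 1803 → Feb 28, 1804: 365 days.
Feb 28, 1804 → Mar 28, 1804: 29 days (February has 29).
Mar 28, 1804 → Apr 28, 1804: 31 days (March has 31).
Apr 28, 1804 → May 28, 1804: 30 days (April has 30).
May 28, 1804 → Jun 28, 1804: 31 days (May has 31).
Jun 28, 1804 → Jul 28, 1804: 30 days (June has 30).
Jul 28, 1804 → Aug 14, 1804: 17 days.
Total: 5280 days.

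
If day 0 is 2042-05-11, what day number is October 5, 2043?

May 11, 2042 → May 11, 2043: 365 days.
May 11, 2043 → Jun 11, 2043: 31 days (May has 31).
Jun 11, 2043 → Jul 11, 2043: 30 days (June has 30).
Jul 11, 2043 → Aug 11, 2043: 31 days (July has 31).
Aug 11, 2043 → Sep 11, 2043: 31 days (August has 31).
Sep 11, 2043 → Oct 5, 2043: 24 days.
Total: 512 days.

512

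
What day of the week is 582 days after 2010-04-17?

Sunday

First find the weekday of Apr 17, 2010. Doomsday rule: the anchor day for the 2000s is Tuesday. For year 10: 10÷12 = 0 r 10, and 10÷4 = 2, so 0+10+2 = 12.
Tuesday + 12 ≡ Sunday — that's 2010's doomsday.
In April the doomsday date is Apr 4.
Apr 17 is 13 days after Apr 4; 13 mod 7 = 6, so Sunday + 6 = Saturday.
582 mod 7 = 1, so 582 days after a Saturday is Saturday + 1 = Sunday.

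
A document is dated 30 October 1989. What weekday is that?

Doomsday rule: the anchor day for the 1900s is Wednesday. For year 89: 89÷12 = 7 r 5, and 5÷4 = 1, so 7+5+1 = 13.
Wednesday + 13 ≡ Tuesday — that's 1989's doomsday.
In October the doomsday date is Oct 10.
Oct 30 is 20 days after Oct 10; 20 mod 7 = 6, so Tuesday + 6 = Monday.

Monday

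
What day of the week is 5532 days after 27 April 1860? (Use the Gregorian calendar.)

First find the weekday of Apr 27, 1860. Doomsday rule: the anchor day for the 1800s is Friday. For year 60: 60÷12 = 5 r 0, and 0÷4 = 0, so 5+0+0 = 5.
Friday + 5 ≡ Wednesday — that's 1860's doomsday.
In April the doomsday date is Apr 4.
Apr 27 is 23 days after Apr 4; 23 mod 7 = 2, so Wednesday + 2 = Friday.
5532 mod 7 = 2, so 5532 days after a Friday is Friday + 2 = Sunday.

Sunday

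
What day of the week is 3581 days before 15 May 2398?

First find the weekday of May 15, 2398. Doomsday rule: the anchor day for the 2300s is Wednesday. For year 98: 98÷12 = 8 r 2, and 2÷4 = 0, so 8+2+0 = 10.
Wednesday + 10 ≡ Saturday — that's 2398's doomsday.
In May the doomsday date is May 9.
May 15 is 6 days after May 9; 6 mod 7 = 6, so Saturday + 6 = Friday.
3581 mod 7 = 4, so 3581 days before a Friday is Friday − 4 = Monday.

Monday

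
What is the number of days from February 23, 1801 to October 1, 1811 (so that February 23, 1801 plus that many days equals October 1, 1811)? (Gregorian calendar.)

3872

Feb 23, 1801 → Feb 23, 1802: 365 days.
Feb 23, 1802 → Feb 23, 1803: 365 days.
Feb 23, 1803 → Feb 23, 1804: 365 days.
Feb 23, 1804 → Feb 23, 1805: 366 days (Feb 29, 1804 is in that span).
Feb 23, 1805 → Feb 23, 1806: 365 days.
Feb 23, 1806 → Feb 23, 1807: 365 days.
Feb 23, 1807 → Feb 23, 1808: 365 days.
Feb 23, 1808 → Feb 23, 1809: 366 days (Feb 29, 1808 is in that span).
Feb 23, 1809 → Feb 23, 1810: 365 days.
Feb 23, 1810 → Feb 23, 1811: 365 days.
Feb 23, 1811 → Mar 23, 1811: 28 days (February has 28).
Mar 23, 1811 → Apr 23, 1811: 31 days (March has 31).
Apr 23, 1811 → May 23, 1811: 30 days (April has 30).
May 23, 1811 → Jun 23, 1811: 31 days (May has 31).
Jun 23, 1811 → Jul 23, 1811: 30 days (June has 30).
Jul 23, 1811 → Aug 23, 1811: 31 days (July has 31).
Aug 23, 1811 → Sep 23, 1811: 31 days (August has 31).
Sep 23, 1811 → Oct 1, 1811: 8 days.
Total: 3872 days.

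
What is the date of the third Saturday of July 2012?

July 21, 2012

July 1, 2012 is a Sunday.
The first Saturday is therefore July 7 (6 days later).
The third Saturday is 7 + 2×7 = July 21.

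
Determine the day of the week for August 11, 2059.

Doomsday rule: the anchor day for the 2000s is Tuesday. For year 59: 59÷12 = 4 r 11, and 11÷4 = 2, so 4+11+2 = 17.
Tuesday + 17 ≡ Friday — that's 2059's doomsday.
In August the doomsday date is Aug 8.
Aug 11 is 3 days after Aug 8; 3 mod 7 = 3, so Friday + 3 = Monday.

Monday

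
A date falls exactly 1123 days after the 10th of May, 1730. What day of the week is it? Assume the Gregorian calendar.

First find the weekday of May 10, 1730. Doomsday rule: the anchor day for the 1700s is Sunday. For year 30: 30÷12 = 2 r 6, and 6÷4 = 1, so 2+6+1 = 9.
Sunday + 9 ≡ Tuesday — that's 1730's doomsday.
In May the doomsday date is May 9.
May 10 is 1 day after May 9; 1 mod 7 = 1, so Tuesday + 1 = Wednesday.
1123 mod 7 = 3, so 1123 days after a Wednesday is Wednesday + 3 = Saturday.

Saturday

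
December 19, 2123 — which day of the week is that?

Doomsday rule: the anchor day for the 2100s is Sunday. For year 23: 23÷12 = 1 r 11, and 11÷4 = 2, so 1+11+2 = 14.
Sunday + 14 ≡ Sunday — that's 2123's doomsday.
In December the doomsday date is Dec 12.
Dec 19 is 7 days after Dec 12; 7 mod 7 = 0, so Sunday + 0 = Sunday.

Sunday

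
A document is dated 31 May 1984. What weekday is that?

Thursday

January 1, 1984 is a Sunday.
Jan 1, 1984 → Feb 1, 1984: 31 days (January has 31).
Feb 1, 1984 → Mar 1, 1984: 29 days (February has 29).
Mar 1, 1984 → Apr 1, 1984: 31 days (March has 31).
Apr 1, 1984 → May 1, 1984: 30 days (April has 30).
May 1, 1984 → May 31, 1984: 30 days.
Total: 151 days.
151 mod 7 = 4, so Sunday + 4 = Thursday.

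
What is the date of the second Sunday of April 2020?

April 1, 2020 is a Wednesday.
The first Sunday is therefore April 5 (4 days later).
The second Sunday is 5 + 1×7 = April 12.

April 12, 2020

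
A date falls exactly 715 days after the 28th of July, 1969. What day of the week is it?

First find the weekday of Jul 28, 1969. Doomsday rule: the anchor day for the 1900s is Wednesday. For year 69: 69÷12 = 5 r 9, and 9÷4 = 2, so 5+9+2 = 16.
Wednesday + 16 ≡ Friday — that's 1969's doomsday.
In July the doomsday date is Jul 11.
Jul 28 is 17 days after Jul 11; 17 mod 7 = 3, so Friday + 3 = Monday.
715 mod 7 = 1, so 715 days after a Monday is Monday + 1 = Tuesday.

Tuesday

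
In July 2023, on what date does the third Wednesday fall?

July 19, 2023

July 1, 2023 is a Saturday.
The first Wednesday is therefore July 5 (4 days later).
The third Wednesday is 5 + 2×7 = July 19.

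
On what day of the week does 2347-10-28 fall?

Tuesday

Doomsday rule: the anchor day for the 2300s is Wednesday. For year 47: 47÷12 = 3 r 11, and 11÷4 = 2, so 3+11+2 = 16.
Wednesday + 16 ≡ Friday — that's 2347's doomsday.
In October the doomsday date is Oct 10.
Oct 28 is 18 days after Oct 10; 18 mod 7 = 4, so Friday + 4 = Tuesday.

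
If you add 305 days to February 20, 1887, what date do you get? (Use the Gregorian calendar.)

Feb has 28 days: +9 → Mar 1, 1887 (296 left).
Mar has 31 days: +31 → Apr 1, 1887 (265 left).
Apr has 30 days: +30 → May 1, 1887 (235 left).
May has 31 days: +31 → Jun 1, 1887 (204 left).
Jun has 30 days: +30 → Jul 1, 1887 (174 left).
Jul has 31 days: +31 → Aug 1, 1887 (143 left).
Aug has 31 days: +31 → Sep 1, 1887 (112 left).
Sep has 30 days: +30 → Oct 1, 1887 (82 left).
Oct has 31 days: +31 → Nov 1, 1887 (51 left).
Nov has 30 days: +30 → Dec 1, 1887 (21 left).
+21 → Dec 22, 1887.

December 22, 1887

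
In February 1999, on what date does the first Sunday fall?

February 1, 1999 is a Monday.
The first Sunday is therefore February 7 (6 days later).

February 7, 1999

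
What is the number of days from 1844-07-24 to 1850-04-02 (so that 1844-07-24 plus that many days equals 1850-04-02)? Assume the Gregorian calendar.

Jul 24, 1844 → Jul 24, 1845: 365 days.
Jul 24, 1845 → Jul 24, 1846: 365 days.
Jul 24, 1846 → Jul 24, 1847: 365 days.
Jul 24, 1847 → Jul 24, 1848: 366 days (Feb 29, 1848 is in that span).
Jul 24, 1848 → Jul 24, 1849: 365 days.
Jul 24, 1849 → Aug 24, 1849: 31 days (July has 31).
Aug 24, 1849 → Sep 24, 1849: 31 days (August has 31).
Sep 24, 1849 → Oct 24, 1849: 30 days (September has 30).
Oct 24, 1849 → Nov 24, 1849: 31 days (October has 31).
Nov 24, 1849 → Dec 24, 1849: 30 days (November has 30).
Dec 24, 1849 → Jan 24, 1850: 31 days (December has 31).
Jan 24, 1850 → Feb 24, 1850: 31 days (January has 31).
Feb 24, 1850 → Mar 24, 1850: 28 days (February has 28).
Mar 24, 1850 → Apr 2, 1850: 9 days.
Total: 2078 days.

2078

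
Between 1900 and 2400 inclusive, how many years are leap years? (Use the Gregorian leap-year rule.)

Multiples of 4 in [1900,2400]: 126.
Of those, multiples of 100: 6 (not leap unless ÷400).
Multiples of 400: 2.
Leap years = 126 − 6 + 2 = 122.

122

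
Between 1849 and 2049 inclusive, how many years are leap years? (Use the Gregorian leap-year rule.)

Multiples of 4 in [1849,2049]: 50.
Of those, multiples of 100: 2 (not leap unless ÷400).
Multiples of 400: 1.
Leap years = 50 − 2 + 1 = 49.

49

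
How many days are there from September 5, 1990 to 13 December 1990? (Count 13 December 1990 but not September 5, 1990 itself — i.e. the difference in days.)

Sep 5, 1990 → Oct 5, 1990: 30 days (September has 30).
Oct 5, 1990 → Nov 5, 1990: 31 days (October has 31).
Nov 5, 1990 → Dec 5, 1990: 30 days (November has 30).
Dec 5, 1990 → Dec 13, 1990: 8 days.
Total: 99 days.

99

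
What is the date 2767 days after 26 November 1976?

June 24, 1984

+365 (one year) → Nov 26, 1977 (2402 left).
+365 (one year) → Nov 26, 1978 (2037 left).
+365 (one year) → Nov 26, 1979 (1672 left).
+366 (one year; includes Feb 29, 1980) → Nov 26, 1980 (1306 left).
+365 (one year) → Nov 26, 1981 (941 left).
+365 (one year) → Nov 26, 1982 (576 left).
+365 (one year) → Nov 26, 1983 (211 left).
Nov has 30 days: +5 → Dec 1, 1983 (206 left).
Dec has 31 days: +31 → Jan 1, 1984 (175 left).
Jan has 31 days: +31 → Feb 1, 1984 (144 left).
Feb has 29 days: +29 → Mar 1, 1984 (115 left).
Mar has 31 days: +31 → Apr 1, 1984 (84 left).
Apr has 30 days: +30 → May 1, 1984 (54 left).
May has 31 days: +31 → Jun 1, 1984 (23 left).
+23 → Jun 24, 1984.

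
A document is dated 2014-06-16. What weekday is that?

Doomsday rule: the anchor day for the 2000s is Tuesday. For year 14: 14÷12 = 1 r 2, and 2÷4 = 0, so 1+2+0 = 3.
Tuesday + 3 ≡ Friday — that's 2014's doomsday.
In June the doomsday date is Jun 6.
Jun 16 is 10 days after Jun 6; 10 mod 7 = 3, so Friday + 3 = Monday.

Monday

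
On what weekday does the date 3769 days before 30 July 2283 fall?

Friday

Jul 30, 2283 is a Monday.
3769 mod 7 = 3, so 3769 days before a Monday is Monday − 3 = Friday.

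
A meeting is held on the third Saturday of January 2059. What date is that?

January 18, 2059

January 1, 2059 is a Wednesday.
The first Saturday is therefore January 4 (3 days later).
The third Saturday is 4 + 2×7 = January 18.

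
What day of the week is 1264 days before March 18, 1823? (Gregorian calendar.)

First find the weekday of Mar 18, 1823. Doomsday rule: the anchor day for the 1800s is Friday. For year 23: 23÷12 = 1 r 11, and 11÷4 = 2, so 1+11+2 = 14.
Friday + 14 ≡ Friday — that's 1823's doomsday.
In March the doomsday date is Mar 14.
Mar 18 is 4 days after Mar 14; 4 mod 7 = 4, so Friday + 4 = Tuesday.
1264 mod 7 = 4, so 1264 days before a Tuesday is Tuesday − 4 = Friday.

Friday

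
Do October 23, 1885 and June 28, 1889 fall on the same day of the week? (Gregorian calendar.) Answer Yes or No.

From Oct 23, 1885 to Jun 28, 1889 is 1344 days.
1344 mod 7 = 0, so they are the same weekday.
(Oct 23, 1885 is a Friday; Jun 28, 1889 is a Friday.)

Yes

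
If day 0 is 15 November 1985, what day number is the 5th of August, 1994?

3185

Nov 15, 1985 → Nov 15, 1986: 365 days.
Nov 15, 1986 → Nov 15, 1987: 365 days.
Nov 15, 1987 → Nov 15, 1988: 366 days (Feb 29, 1988 is in that span).
Nov 15, 1988 → Nov 15, 1989: 365 days.
Nov 15, 1989 → Nov 15, 1990: 365 days.
Nov 15, 1990 → Nov 15, 1991: 365 days.
Nov 15, 1991 → Nov 15, 1992: 366 days (Feb 29, 1992 is in that span).
Nov 15, 1992 → Nov 15, 1993: 365 days.
Nov 15, 1993 → Dec 15, 1993: 30 days (November has 30).
Dec 15, 1993 → Jan 15, 1994: 31 days (December has 31).
Jan 15, 1994 → Feb 15, 1994: 31 days (January has 31).
Feb 15, 1994 → Mar 15, 1994: 28 days (February has 28).
Mar 15, 1994 → Apr 15, 1994: 31 days (March has 31).
Apr 15, 1994 → May 15, 1994: 30 days (April has 30).
May 15, 1994 → Jun 15, 1994: 31 days (May has 31).
Jun 15, 1994 → Jul 15, 1994: 30 days (June has 30).
Jul 15, 1994 → Aug 5, 1994: 21 days.
Total: 3185 days.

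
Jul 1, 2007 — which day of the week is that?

Doomsday rule: the anchor day for the 2000s is Tuesday. For year 07: 7÷12 = 0 r 7, and 7÷4 = 1, so 0+7+1 = 8.
Tuesday + 8 ≡ Wednesday — that's 2007's doomsday.
In July the doomsday date is Jul 11.
Jul 1 is 10 days before Jul 11; 10 mod 7 = 3, so Wednesday − 3 = Sunday.

Sunday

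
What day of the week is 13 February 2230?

Saturday

Doomsday rule: the anchor day for the 2200s is Friday. For year 30: 30÷12 = 2 r 6, and 6÷4 = 1, so 2+6+1 = 9.
Friday + 9 ≡ Sunday — that's 2230's doomsday.
In February the doomsday date is Feb 28 (2230 is not a leap year).
Feb 13 is 15 days before Feb 28; 15 mod 7 = 1, so Sunday − 1 = Saturday.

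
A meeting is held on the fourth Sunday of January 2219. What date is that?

January 1, 2219 is a Friday.
The first Sunday is therefore January 3 (2 days later).
The fourth Sunday is 3 + 3×7 = January 24.

January 24, 2219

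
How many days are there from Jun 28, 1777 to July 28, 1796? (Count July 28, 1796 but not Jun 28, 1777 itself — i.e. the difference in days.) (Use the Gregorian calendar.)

6970

Jun 28, 1777 → Jun 28, 1778: 365 days.
Jun 28, 1778 → Jun 28, 1779: 365 days.
Jun 28, 1779 → Jun 28, 1780: 366 days (Feb 29, 1780 is in that span).
Jun 28, 1780 → Jun 28, 1781: 365 days.
Jun 28, 1781 → Jun 28, 1782: 365 days.
Jun 28, 1782 → Jun 28, 1783: 365 days.
Jun 28, 1783 → Jun 28, 1784: 366 days (Feb 29, 1784 is in that span).
Jun 28, 1784 → Jun 28, 1785: 365 days.
Jun 28, 1785 → Jun 28, 1786: 365 days.
Jun 28, 1786 → Jun 28, 1787: 365 days.
Jun 28, 1787 → Jun 28, 1788: 366 days (Feb 29, 1788 is in that span).
Jun 28, 1788 → Jun 28, 1789: 365 days.
Jun 28, 1789 → Jun 28, 1790: 365 days.
Jun 28, 1790 → Jun 28, 1791: 365 days.
Jun 28, 1791 → Jun 28, 1792: 366 days (Feb 29, 1792 is in that span).
Jun 28, 1792 → Jun 28, 1793: 365 days.
Jun 28, 1793 → Jun 28, 1794: 365 days.
Jun 28, 1794 → Jun 28, 1795: 365 days.
Jun 28, 1795 → Jul 28, 1795: 30 days (June has 30).
Jul 28, 1795 → Aug 28, 1795: 31 days (July has 31).
Aug 28, 1795 → Sep 28, 1795: 31 days (August has 31).
Sep 28, 1795 → Oct 28, 1795: 30 days (September has 30).
Oct 28, 1795 → Nov 28, 1795: 31 days (October has 31).
Nov 28, 1795 → Dec 28, 1795: 30 days (November has 30).
Dec 28, 1795 → Jan 28, 1796: 31 days (December has 31).
Jan 28, 1796 → Feb 28, 1796: 31 days (January has 31).
Feb 28, 1796 → Mar 28, 1796: 29 days (February has 29).
Mar 28, 1796 → Apr 28, 1796: 31 days (March has 31).
Apr 28, 1796 → May 28, 1796: 30 days (April has 30).
May 28, 1796 → Jun 28, 1796: 31 days (May has 31).
Jun 28, 1796 → Jul 28, 1796: 30 days.
Total: 6970 days.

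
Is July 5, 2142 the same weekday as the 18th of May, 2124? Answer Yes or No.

From May 18, 2124 to Jul 5, 2142 is 6622 days.
6622 mod 7 = 0, so they are the same weekday.
(May 18, 2124 is a Thursday; Jul 5, 2142 is a Thursday.)

Yes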